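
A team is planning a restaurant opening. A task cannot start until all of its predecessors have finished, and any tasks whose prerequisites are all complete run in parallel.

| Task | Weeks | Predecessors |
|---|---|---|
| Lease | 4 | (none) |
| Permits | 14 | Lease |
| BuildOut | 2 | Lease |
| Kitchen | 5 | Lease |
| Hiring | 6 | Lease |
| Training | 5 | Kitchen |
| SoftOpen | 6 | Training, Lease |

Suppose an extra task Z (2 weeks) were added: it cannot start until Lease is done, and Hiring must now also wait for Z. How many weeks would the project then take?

20

Originally the project takes 20 weeks.
With Z inserted, Hiring now waits for max(Lease, Z).
New critical path: Lease→Kitchen→Training→SoftOpen = 4+5+5+6 = 20 ⇒ 20 weeks.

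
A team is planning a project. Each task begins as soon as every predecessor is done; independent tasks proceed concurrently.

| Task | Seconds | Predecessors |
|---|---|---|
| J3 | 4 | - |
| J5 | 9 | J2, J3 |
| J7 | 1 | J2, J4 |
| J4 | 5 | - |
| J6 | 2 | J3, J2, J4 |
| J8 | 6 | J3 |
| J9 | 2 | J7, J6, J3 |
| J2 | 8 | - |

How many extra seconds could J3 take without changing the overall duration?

J2→J5 = 8+9 = 17 sets the makespan at 17 seconds.
Longest path through J3: 13 seconds (earliest finish 4, latest finish 8).
Float = 17 − 13 = 4.

4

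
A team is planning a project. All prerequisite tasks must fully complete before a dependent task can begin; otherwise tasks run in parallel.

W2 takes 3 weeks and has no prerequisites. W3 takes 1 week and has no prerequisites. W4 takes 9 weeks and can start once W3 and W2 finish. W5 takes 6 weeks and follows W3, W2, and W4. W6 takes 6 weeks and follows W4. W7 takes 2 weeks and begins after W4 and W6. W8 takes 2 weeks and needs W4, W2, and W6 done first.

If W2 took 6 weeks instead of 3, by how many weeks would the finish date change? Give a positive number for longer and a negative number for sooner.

As given, the longest chain is W2→W4→W6→W7 = 3+9+6+2 = 20, so the finish is 20 weeks.
Since W2 is critical, the +3 change carries straight to that chain (now 23 weeks).
No other chain overtakes it, so the finish is 23 weeks.
Change in finish: 23 − 20 = +3 weeks.

3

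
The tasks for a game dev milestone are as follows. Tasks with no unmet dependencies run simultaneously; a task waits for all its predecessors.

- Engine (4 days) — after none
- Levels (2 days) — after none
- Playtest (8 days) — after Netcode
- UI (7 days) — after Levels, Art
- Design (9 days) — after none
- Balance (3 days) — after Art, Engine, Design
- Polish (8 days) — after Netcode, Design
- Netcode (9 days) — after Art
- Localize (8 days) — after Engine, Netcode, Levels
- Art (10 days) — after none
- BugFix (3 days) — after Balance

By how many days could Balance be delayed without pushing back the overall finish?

11

The longest chain is Art→Netcode→Playtest = 10+9+8 = 27; overall finish 27 days.
Balance finishes as early as 13 and must finish by 24.
Float = 27 − 16 = 11.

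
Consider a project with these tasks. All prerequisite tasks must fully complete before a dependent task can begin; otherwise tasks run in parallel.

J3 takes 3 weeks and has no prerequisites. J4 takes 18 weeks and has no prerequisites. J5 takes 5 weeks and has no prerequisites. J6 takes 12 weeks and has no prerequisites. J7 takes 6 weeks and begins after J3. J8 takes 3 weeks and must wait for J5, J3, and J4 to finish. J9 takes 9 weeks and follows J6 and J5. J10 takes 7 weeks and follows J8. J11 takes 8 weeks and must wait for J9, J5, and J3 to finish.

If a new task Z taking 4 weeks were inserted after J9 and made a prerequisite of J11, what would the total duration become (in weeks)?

33

Originally the plan takes 29 weeks.
With Z inserted, J11 now waits for max(J9, J5, J3, Z).
New critical path: J6→J9→Z→J11 = 12+9+4+8 = 33 ⇒ 33 weeks.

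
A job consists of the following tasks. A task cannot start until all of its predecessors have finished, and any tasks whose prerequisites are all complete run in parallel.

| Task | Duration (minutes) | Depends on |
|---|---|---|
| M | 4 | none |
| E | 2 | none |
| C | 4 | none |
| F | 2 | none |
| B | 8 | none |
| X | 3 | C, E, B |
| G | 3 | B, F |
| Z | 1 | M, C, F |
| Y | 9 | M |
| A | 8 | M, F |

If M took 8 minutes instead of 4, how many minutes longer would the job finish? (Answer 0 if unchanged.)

4

As given, the longest chain is M→Y = 4+9 = 13, so the finish is 13 minutes.
M lies on that path, so at 8 minutes the path becomes 17 minutes.
The critical path is still M→Y; finish is now 17 minutes.
Change in finish: 17 − 13 = +4 minutes.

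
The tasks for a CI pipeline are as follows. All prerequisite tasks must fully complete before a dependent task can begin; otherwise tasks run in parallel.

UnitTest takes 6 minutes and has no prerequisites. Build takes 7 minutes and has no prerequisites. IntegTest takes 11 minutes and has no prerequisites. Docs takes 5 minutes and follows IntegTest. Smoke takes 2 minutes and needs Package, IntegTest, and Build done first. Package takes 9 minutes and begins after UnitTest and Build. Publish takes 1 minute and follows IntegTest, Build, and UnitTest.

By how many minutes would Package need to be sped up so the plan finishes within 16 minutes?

Current finish: 18 minutes; target: 16.
Package is on every critical path, so each minute cut from Package cuts the finish by one (this holds down to a finish of 16).
Need 18 − 16 = 2 minutes off Package → Package becomes 7 minutes, finish becomes 16.

2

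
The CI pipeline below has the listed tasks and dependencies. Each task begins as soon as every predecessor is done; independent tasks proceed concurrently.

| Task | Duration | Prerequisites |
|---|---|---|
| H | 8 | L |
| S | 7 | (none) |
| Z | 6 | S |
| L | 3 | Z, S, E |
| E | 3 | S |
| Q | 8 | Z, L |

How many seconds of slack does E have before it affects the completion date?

3

The longest chain is S→Z→L→H = 7+6+3+8 = 24; overall finish 24 seconds.
Longest path through E: 21 seconds (earliest finish 10, latest finish 13).
Slack of E = 10 − 7 = 3 seconds.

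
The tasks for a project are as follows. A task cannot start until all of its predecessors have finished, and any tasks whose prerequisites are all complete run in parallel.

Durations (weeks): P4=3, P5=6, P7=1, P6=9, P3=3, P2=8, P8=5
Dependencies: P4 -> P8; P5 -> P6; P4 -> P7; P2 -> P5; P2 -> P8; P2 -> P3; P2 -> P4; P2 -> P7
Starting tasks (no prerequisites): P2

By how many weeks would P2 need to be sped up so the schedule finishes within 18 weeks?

Current finish: 23 weeks; target: 18.
P2 is on every critical path, so each week cut from P2 cuts the finish by one (this holds down to a finish of 16).
Need 23 − 18 = 5 weeks off P2 → P2 becomes 3 weeks, finish becomes 18.

5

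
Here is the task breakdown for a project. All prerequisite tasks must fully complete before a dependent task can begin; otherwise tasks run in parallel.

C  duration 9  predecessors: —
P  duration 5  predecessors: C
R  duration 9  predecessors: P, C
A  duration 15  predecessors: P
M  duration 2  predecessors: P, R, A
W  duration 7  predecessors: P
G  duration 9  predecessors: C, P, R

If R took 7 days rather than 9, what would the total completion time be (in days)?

31

Actual critical path: C→P→R→G = 9+5+9+9 = 32 ⇒ 32 days.
R is on the critical path; changing it to 7 makes that path 30 days.
The binding chain switches to C→P→A→M = 9+5+15+2 = 31; finish 31 days.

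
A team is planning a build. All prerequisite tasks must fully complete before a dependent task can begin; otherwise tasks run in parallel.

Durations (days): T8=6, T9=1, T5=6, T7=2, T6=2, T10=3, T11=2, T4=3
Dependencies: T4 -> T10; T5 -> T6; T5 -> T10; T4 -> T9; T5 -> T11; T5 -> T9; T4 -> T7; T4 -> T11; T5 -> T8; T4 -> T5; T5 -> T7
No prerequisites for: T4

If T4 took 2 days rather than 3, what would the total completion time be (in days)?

Critical path before the change: T4→T5→T8 = 3+6+6 = 15 giving 15 days.
T4 is on the critical path; changing it to 2 makes that path 14 days.
That remains the longest chain; total 14 days.

14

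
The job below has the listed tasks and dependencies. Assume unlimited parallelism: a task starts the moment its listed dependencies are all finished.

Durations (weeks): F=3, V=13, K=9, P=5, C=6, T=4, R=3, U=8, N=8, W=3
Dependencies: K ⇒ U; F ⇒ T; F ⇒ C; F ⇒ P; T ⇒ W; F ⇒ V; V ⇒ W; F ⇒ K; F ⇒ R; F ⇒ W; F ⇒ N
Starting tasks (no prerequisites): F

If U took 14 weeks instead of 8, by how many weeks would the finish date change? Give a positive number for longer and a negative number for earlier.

As given, the longest chain is F→K→U = 3+9+8 = 20, so the finish is 20 weeks.
Since U is critical, the +6 change carries straight to that chain (now 26 weeks).
The critical path is still F→K→U; finish is now 26 weeks.
Change in finish: 26 − 20 = +6 weeks.

6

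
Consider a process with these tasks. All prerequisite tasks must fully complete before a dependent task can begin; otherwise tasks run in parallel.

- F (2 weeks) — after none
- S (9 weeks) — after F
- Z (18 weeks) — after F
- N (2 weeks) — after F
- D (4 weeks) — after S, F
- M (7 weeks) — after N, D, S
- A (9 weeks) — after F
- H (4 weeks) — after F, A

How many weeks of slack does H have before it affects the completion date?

7

Critical path: F→S→D→M = 2+9+4+7 = 22, so the finish is 22 weeks.
The longest chain containing H totals 15 weeks.
So H can slip 22 − 15 = 7 weeks.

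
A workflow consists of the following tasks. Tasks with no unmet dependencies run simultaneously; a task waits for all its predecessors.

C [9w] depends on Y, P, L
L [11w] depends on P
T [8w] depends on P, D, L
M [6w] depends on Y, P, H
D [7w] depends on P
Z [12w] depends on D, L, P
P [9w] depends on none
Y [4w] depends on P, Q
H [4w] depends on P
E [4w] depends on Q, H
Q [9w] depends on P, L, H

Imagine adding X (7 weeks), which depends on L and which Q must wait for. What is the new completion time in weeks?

Originally the job takes 42 weeks.
With X inserted, Q now waits for max(P, L, H, X).
New critical path: P→L→X→Q→Y→C = 9+11+7+9+4+9 = 49 ⇒ 49 weeks.

49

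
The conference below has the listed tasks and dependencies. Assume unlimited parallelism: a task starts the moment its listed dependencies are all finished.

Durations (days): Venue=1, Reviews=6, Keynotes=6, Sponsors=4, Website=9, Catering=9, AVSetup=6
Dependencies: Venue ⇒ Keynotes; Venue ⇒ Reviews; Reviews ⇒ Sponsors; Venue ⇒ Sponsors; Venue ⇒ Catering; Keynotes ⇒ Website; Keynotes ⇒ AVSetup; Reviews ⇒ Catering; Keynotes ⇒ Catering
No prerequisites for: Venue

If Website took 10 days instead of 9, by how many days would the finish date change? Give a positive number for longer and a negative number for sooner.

Critical path before the change: Venue→Keynotes→Website = 1+6+9 = 16 giving 16 days.
Since Website is critical, the +1 change carries straight to that chain (now 17 days).
No other chain overtakes it, so the finish is 17 days.
Change in finish: 17 − 16 = +1 days.

1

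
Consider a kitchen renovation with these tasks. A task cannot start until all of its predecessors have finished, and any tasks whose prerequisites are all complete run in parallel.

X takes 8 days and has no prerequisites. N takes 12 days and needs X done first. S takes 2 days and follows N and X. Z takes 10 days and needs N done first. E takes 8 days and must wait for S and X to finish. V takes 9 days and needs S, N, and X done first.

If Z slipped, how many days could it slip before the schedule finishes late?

Critical path: X→N→S→V = 8+12+2+9 = 31, so the finish is 31 days.
Z finishes as early as 30 and must finish by 31.
Float = 31 − 30 = 1.

1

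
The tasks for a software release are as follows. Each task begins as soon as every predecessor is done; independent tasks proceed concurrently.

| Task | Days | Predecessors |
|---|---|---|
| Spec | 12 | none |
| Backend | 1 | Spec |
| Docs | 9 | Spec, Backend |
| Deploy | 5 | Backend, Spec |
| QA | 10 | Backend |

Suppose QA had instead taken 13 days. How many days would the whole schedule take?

26

Actual critical path: Spec→Backend→QA = 12+1+10 = 23 ⇒ 23 days.
Since QA is critical, the +3 change carries straight to that chain (now 26 days).
No other chain overtakes it, so the finish is 26 days.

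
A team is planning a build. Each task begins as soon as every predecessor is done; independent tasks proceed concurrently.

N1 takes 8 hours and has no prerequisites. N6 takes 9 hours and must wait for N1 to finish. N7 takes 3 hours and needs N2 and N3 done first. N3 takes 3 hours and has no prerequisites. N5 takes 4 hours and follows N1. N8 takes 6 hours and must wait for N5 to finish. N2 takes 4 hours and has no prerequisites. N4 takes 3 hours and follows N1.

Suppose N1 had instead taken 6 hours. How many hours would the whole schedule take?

Actual critical path: N1→N5→N8 = 8+4+6 = 18 ⇒ 18 hours.
N1 is on the critical path; changing it to 6 makes that path 16 hours.
The critical path is still N1→N5→N8; finish is now 16 hours.

16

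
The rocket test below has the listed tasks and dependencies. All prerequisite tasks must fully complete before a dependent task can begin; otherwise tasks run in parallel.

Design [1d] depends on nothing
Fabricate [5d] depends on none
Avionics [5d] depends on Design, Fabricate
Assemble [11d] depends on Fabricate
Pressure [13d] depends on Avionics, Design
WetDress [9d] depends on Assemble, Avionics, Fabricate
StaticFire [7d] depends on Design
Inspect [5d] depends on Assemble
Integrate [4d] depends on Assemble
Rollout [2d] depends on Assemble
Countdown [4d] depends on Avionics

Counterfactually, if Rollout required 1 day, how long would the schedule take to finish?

Actual critical path: Fabricate→Assemble→WetDress = 5+11+9 = 25 ⇒ 25 days.
Rollout has 7 days of float (longest path through it is 18).
No other chain overtakes it, so the finish is 25 days.

25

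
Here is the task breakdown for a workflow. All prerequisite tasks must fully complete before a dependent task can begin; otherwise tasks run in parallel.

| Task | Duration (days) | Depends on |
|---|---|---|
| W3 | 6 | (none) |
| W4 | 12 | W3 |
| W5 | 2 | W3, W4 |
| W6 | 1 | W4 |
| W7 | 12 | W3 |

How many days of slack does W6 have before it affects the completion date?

1

The longest chain is W3→W4→W5 = 6+12+2 = 20; overall finish 20 days.
W6 finishes as early as 19 and must finish by 20.
Slack of W6 = 19 − 18 = 1 day.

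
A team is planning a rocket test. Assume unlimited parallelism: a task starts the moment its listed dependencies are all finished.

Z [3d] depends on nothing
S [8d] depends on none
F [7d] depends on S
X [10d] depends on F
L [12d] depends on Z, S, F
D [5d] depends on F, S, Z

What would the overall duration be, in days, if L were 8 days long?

25

The binding path is S→F→L = 8+7+12 = 27; finish at 27 days.
Since L is critical, the -4 change carries straight to that chain (now 23 days).
New critical path: S→F→X = 8+7+10 = 25 ⇒ 25 days.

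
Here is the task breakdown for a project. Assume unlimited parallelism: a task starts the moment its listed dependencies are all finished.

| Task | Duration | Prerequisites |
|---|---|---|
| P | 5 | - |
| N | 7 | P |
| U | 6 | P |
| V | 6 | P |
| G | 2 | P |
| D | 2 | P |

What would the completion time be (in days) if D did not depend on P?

12

With the dependency in place, P→N = 5+7 = 12 sets the finish at 12 days.
Without P→D, D's earliest start moves from 5 to 0.
New critical path: P→N = 5+7 = 12 ⇒ 12 days.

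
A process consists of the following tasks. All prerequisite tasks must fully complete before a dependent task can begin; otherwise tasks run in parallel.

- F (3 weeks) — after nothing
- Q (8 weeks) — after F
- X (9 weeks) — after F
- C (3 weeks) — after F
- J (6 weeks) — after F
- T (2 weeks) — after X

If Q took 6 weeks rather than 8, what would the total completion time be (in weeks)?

14

The binding path is F→X→T = 3+9+2 = 14; finish at 14 weeks.
Q is off the critical path — its longest chain is 11 weeks, giving 3 of slack.
No other chain overtakes it, so the finish is 14 weeks.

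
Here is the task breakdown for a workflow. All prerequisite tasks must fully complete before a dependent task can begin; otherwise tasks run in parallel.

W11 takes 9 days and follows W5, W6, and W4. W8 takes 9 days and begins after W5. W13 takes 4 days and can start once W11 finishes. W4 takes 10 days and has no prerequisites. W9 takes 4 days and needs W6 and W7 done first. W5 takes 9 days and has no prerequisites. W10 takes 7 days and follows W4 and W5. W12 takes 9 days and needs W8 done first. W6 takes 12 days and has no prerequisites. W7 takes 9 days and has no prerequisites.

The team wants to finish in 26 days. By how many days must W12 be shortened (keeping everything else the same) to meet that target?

Current finish: 27 days; target: 26.
W12 is on every critical path, so each day cut from W12 cuts the finish by one (this holds down to a finish of 25).
Need 27 − 26 = 1 day off W12 → W12 becomes 8 days, finish becomes 26.

1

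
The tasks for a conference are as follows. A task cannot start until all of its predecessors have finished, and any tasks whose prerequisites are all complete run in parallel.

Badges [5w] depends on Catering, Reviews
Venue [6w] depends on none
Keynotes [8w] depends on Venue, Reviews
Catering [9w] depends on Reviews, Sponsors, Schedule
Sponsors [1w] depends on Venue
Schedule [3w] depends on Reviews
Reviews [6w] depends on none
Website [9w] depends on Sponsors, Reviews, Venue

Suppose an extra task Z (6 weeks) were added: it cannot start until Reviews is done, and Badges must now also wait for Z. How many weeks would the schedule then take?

Originally the schedule takes 23 weeks.
With Z inserted, Badges now waits for max(Catering, Reviews, Z).
New critical path: Reviews→Schedule→Catering→Badges = 6+3+9+5 = 23 ⇒ 23 weeks.

23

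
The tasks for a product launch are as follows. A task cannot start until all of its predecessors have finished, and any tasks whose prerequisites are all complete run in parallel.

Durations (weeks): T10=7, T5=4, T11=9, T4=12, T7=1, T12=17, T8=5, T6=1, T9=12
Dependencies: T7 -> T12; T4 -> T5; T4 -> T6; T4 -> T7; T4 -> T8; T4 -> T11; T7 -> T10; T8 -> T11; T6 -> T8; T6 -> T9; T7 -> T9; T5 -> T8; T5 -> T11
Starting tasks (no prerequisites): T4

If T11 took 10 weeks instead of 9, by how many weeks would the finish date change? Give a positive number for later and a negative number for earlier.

Baseline: T4→T5→T8→T11 = 12+4+5+9 = 30 → 30 weeks.
Since T11 is critical, the +1 change carries straight to that chain (now 31 weeks).
That remains the longest chain; total 31 weeks.
Change in finish: 31 − 30 = +1 weeks.

1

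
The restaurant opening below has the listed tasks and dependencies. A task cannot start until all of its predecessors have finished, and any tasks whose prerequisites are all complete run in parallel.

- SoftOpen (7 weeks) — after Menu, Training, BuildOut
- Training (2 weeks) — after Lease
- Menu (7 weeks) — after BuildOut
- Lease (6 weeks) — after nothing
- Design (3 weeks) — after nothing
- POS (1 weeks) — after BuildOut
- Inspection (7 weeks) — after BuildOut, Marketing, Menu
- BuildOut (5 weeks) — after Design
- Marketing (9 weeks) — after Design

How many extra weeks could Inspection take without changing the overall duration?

The longest chain is Design→BuildOut→Menu→SoftOpen = 3+5+7+7 = 22; overall finish 22 weeks.
The longest chain containing Inspection totals 22 weeks.
Slack of Inspection = 15 − 15 = 0 weeks.

0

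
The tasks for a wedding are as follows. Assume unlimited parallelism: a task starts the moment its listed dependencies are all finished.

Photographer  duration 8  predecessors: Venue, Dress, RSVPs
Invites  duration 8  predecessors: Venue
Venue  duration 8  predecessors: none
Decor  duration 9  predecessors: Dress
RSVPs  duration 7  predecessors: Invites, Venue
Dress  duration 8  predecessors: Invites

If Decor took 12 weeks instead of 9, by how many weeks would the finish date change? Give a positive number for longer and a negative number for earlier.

The binding path is Venue→Invites→Dress→Decor = 8+8+8+9 = 33; finish at 33 weeks.
Since Decor is critical, the +3 change carries straight to that chain (now 36 weeks).
That remains the longest chain; total 36 weeks.
Change in finish: 36 − 33 = +3 weeks.

3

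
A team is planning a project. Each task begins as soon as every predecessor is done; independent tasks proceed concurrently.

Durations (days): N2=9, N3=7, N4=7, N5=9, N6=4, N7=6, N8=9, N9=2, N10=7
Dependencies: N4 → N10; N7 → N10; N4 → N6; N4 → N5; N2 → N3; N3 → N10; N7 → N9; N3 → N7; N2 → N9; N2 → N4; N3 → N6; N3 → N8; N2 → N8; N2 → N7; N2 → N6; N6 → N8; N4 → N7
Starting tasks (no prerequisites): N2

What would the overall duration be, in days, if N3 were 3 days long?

Actual critical path: N2→N3→N6→N8 = 9+7+4+9 = 29 ⇒ 29 days.
N3 is on the critical path; changing it to 3 makes that path 25 days.
The binding chain switches to N2→N4→N6→N8 = 9+7+4+9 = 29; finish 29 days.

29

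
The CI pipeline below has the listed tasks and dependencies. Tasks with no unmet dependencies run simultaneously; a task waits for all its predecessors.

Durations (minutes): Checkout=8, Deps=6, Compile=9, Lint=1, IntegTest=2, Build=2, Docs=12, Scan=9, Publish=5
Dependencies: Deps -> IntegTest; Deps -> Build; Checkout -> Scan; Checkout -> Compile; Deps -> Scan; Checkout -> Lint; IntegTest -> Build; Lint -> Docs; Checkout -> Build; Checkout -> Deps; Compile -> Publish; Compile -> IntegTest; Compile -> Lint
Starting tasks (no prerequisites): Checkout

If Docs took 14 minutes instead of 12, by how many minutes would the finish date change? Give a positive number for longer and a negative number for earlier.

As given, the longest chain is Checkout→Compile→Lint→Docs = 8+9+1+12 = 30, so the finish is 30 minutes.
Since Docs is critical, the +2 change carries straight to that chain (now 32 minutes).
The critical path is still Checkout→Compile→Lint→Docs; finish is now 32 minutes.
Change in finish: 32 − 30 = +2 minutes.

2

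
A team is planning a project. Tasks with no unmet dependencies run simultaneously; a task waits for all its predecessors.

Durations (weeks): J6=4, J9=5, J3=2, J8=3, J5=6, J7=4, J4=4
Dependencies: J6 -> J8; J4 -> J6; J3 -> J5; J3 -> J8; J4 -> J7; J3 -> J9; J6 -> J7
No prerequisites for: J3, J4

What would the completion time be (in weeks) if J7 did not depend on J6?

11

With the dependency in place, J4→J6→J7 = 4+4+4 = 12 sets the finish at 12 weeks.
Without J6→J7, J7's earliest start moves from 8 to 4.
After: J4→J6→J8 = 4+4+3 = 11 → 11 weeks.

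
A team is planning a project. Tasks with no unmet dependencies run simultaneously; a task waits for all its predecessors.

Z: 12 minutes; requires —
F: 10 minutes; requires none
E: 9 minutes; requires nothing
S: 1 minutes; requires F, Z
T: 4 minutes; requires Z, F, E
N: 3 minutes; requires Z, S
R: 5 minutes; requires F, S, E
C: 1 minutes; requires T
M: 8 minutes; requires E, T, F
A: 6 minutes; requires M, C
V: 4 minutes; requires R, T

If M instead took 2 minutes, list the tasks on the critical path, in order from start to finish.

Z, T, M, A

Critical path before the change: Z→T→M→A = 12+4+8+6 = 30 giving 30 minutes.
Since M is critical, the -6 change carries straight to that chain (now 24 minutes).
No other chain overtakes it, so the finish is 24 minutes.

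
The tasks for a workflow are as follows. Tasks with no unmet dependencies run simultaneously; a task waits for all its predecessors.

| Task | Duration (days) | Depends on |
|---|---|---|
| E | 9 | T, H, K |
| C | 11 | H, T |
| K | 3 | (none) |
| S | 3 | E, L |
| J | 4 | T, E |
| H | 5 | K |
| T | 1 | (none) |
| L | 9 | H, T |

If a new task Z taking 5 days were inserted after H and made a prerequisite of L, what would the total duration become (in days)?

25

Originally the job takes 21 days.
With Z inserted, L now waits for max(H, T, Z).
New critical path: K→H→Z→L→S = 3+5+5+9+3 = 25 ⇒ 25 days.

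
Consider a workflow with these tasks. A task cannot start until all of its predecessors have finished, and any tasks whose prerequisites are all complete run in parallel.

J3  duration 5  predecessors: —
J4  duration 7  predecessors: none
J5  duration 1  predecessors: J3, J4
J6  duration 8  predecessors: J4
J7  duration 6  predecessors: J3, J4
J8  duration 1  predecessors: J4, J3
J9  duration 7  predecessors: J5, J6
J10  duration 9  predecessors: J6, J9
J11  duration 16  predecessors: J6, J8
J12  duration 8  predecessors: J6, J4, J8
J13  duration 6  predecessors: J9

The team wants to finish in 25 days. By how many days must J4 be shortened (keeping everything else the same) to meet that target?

6

Current finish: 31 days; target: 25.
J4 is on every critical path, so each day cut from J4 cuts the finish by one (this holds down to a finish of 25).
Need 31 − 25 = 6 days off J4 → J4 becomes 1 day, finish becomes 25.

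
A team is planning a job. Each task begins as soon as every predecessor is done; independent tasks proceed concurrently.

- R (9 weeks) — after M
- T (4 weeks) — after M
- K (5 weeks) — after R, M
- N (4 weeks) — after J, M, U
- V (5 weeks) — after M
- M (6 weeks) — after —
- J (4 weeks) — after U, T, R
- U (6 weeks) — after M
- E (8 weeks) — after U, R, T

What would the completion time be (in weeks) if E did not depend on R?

Before: longest chain M→R→J→N = 6+9+4+4 = 23, finish 23.
Without R→E, E's earliest start moves from 15 to 12.
The longest chain is now M→R→J→N = 6+9+4+4 = 23, so the project takes 23 weeks.

23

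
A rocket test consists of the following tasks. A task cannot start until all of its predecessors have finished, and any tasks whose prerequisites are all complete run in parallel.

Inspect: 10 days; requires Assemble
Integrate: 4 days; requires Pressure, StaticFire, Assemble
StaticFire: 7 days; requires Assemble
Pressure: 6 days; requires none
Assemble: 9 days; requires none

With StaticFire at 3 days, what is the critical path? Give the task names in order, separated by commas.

Assemble, Inspect

The binding path is Assemble→StaticFire→Integrate = 9+7+4 = 20; finish at 20 days.
StaticFire is on the critical path; changing it to 3 makes that path 16 days.
New critical path: Assemble→Inspect = 9+10 = 19 ⇒ 19 days.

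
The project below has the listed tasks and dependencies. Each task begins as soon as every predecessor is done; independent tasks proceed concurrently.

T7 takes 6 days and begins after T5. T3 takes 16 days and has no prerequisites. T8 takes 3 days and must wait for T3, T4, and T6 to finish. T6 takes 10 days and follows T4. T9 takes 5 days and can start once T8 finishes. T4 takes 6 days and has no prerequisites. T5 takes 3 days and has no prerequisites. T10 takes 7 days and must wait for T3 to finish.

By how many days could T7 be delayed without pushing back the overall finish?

15

Critical path: T3→T8→T9 = 16+3+5 = 24, so the finish is 24 days.
T7 finishes as early as 9 and must finish by 24.
Slack of T7 = 18 − 3 = 15 days.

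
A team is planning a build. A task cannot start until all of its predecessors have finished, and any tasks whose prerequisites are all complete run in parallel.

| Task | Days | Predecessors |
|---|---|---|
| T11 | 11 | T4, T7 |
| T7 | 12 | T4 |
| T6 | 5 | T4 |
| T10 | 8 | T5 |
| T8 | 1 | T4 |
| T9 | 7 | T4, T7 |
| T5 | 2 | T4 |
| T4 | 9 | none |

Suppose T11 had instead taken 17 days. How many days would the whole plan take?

38

Critical path before the change: T4→T7→T11 = 9+12+11 = 32 giving 32 days.
T11 is on the critical path; changing it to 17 makes that path 38 days.
No other chain overtakes it, so the finish is 38 days.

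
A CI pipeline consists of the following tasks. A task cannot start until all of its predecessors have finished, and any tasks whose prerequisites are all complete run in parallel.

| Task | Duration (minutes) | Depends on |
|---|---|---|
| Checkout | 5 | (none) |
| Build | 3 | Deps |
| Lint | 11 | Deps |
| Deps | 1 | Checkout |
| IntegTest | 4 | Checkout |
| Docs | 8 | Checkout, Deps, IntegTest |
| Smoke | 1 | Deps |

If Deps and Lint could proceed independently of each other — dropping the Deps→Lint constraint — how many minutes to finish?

Before: longest chain Checkout→Deps→Lint = 5+1+11 = 17, finish 17.
Without Deps→Lint, Lint's earliest start moves from 6 to 0.
New critical path: Checkout→IntegTest→Docs = 5+4+8 = 17 ⇒ 17 minutes.

17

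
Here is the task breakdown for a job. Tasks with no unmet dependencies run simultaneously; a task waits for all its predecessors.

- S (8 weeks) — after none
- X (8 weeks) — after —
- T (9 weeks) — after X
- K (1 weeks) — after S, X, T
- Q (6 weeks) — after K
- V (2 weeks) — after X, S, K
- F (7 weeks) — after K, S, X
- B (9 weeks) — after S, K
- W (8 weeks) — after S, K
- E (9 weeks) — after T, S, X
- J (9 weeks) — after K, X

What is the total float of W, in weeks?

1

X→T→K→B = 8+9+1+9 = 27 sets the makespan at 27 weeks.
The longest chain containing W totals 26 weeks.
So W can slip 27 − 26 = 1 week.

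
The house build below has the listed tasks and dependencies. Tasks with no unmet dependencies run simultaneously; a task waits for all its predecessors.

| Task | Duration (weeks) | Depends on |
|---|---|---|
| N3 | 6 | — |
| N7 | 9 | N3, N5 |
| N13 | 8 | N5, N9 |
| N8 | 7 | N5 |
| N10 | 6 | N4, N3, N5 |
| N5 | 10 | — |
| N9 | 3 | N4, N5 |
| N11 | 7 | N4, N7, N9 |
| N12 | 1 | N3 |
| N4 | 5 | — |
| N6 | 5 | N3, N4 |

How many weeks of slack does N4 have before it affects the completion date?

The longest chain is N5→N7→N11 = 10+9+7 = 26; overall finish 26 weeks.
The longest chain containing N4 totals 16 weeks.
Slack of N4 = 10 − 0 = 10 weeks.

10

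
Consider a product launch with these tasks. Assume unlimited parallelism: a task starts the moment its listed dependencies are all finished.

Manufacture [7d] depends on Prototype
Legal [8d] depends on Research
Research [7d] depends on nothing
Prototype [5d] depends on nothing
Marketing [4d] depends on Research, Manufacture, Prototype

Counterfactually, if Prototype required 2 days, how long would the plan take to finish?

15

Baseline: Prototype→Manufacture→Marketing = 5+7+4 = 16 → 16 days.
Since Prototype is critical, the -3 change carries straight to that chain (now 13 days).
Now Research→Legal = 7+8 = 15 is longest, so the finish becomes 15 days.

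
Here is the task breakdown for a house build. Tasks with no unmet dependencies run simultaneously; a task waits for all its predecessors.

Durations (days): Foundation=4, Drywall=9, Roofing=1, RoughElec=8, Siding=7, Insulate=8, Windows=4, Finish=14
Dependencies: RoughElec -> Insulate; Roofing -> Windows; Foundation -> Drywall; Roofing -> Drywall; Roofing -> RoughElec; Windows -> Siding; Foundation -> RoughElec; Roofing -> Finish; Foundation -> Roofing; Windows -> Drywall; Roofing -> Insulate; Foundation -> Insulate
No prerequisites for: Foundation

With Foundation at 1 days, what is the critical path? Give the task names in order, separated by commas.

Critical path before the change: Foundation→Roofing→RoughElec→Insulate = 4+1+8+8 = 21 giving 21 days.
Since Foundation is critical, the -3 change carries straight to that chain (now 18 days).
That remains the longest chain; total 18 days.

Foundation, Roofing, RoughElec, Insulate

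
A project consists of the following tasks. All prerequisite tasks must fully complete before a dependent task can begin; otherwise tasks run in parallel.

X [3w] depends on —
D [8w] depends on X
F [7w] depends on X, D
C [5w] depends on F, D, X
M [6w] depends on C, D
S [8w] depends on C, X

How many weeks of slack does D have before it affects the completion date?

0

X→D→F→C→S = 3+8+7+5+8 = 31 sets the makespan at 31 weeks.
D finishes as early as 11 and must finish by 11.
Slack of D = 3 − 3 = 0 weeks.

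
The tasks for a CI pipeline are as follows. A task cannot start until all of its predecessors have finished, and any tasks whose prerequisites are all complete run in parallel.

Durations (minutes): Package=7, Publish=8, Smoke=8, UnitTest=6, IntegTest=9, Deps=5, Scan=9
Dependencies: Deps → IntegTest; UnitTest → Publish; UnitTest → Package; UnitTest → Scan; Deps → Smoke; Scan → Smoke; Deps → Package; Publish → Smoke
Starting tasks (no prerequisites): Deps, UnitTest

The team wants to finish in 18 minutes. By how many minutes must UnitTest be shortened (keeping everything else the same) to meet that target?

5

Current finish: 23 minutes; target: 18.
UnitTest is on every critical path, so each minute cut from UnitTest cuts the finish by one (this holds down to a finish of 18).
Need 23 − 18 = 5 minutes off UnitTest → UnitTest becomes 1 minute, finish becomes 18.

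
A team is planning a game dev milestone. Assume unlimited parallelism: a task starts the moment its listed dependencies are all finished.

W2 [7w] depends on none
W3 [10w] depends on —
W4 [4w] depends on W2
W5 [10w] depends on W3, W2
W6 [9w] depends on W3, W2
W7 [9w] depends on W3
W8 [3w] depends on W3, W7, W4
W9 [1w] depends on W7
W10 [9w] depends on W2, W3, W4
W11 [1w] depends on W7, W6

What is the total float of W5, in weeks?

Critical path: W3→W7→W8 = 10+9+3 = 22, so the finish is 22 weeks.
Longest path through W5: 20 weeks (earliest finish 20, latest finish 22).
Float = 22 − 20 = 2.

2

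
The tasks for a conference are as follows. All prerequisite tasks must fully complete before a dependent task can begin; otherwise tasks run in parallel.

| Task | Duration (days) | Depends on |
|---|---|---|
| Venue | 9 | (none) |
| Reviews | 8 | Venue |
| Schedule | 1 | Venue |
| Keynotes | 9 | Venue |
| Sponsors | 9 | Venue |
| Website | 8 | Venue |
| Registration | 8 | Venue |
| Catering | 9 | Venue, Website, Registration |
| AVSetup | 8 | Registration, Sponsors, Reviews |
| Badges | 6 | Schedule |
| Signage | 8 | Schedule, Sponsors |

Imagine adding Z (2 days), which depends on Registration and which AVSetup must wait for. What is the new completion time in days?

27

Originally the schedule takes 26 days.
With Z inserted, AVSetup now waits for max(Registration, Sponsors, Reviews, Z).
New critical path: Venue→Registration→Z→AVSetup = 9+8+2+8 = 27 ⇒ 27 days.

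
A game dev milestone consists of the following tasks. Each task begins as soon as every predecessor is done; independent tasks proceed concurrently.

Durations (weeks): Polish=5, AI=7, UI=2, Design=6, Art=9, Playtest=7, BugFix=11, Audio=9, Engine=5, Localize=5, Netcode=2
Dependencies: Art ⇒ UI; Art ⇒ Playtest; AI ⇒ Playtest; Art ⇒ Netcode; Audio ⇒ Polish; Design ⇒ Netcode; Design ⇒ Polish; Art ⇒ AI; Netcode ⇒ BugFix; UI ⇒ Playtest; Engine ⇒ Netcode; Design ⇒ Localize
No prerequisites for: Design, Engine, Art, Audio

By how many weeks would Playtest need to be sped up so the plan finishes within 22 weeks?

Current finish: 23 weeks; target: 22.
Playtest is on every critical path, so each week cut from Playtest cuts the finish by one (this holds down to a finish of 22).
Need 23 − 22 = 1 week off Playtest → Playtest becomes 6 weeks, finish becomes 22.

1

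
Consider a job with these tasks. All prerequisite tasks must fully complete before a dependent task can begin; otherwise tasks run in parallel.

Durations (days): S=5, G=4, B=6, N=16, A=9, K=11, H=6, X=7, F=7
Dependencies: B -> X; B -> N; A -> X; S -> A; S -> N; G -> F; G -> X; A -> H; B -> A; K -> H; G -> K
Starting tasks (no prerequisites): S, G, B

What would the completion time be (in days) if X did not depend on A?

With the dependency in place, B→N = 6+16 = 22 sets the finish at 22 days.
Without A→X, X's earliest start moves from 15 to 6.
After: B→N = 6+16 = 22 → 22 days.

22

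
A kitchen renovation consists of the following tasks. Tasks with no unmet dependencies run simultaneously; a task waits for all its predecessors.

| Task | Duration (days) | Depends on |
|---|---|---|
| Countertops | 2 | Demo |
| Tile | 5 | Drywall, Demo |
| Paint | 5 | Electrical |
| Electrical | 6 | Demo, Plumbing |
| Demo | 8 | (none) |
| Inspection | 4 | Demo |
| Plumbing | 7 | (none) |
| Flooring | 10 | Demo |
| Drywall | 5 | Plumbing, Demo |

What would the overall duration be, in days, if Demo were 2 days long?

18

Actual critical path: Demo→Electrical→Paint = 8+6+5 = 19 ⇒ 19 days.
Since Demo is critical, the -6 change carries straight to that chain (now 13 days).
New critical path: Plumbing→Electrical→Paint = 7+6+5 = 18 ⇒ 18 days.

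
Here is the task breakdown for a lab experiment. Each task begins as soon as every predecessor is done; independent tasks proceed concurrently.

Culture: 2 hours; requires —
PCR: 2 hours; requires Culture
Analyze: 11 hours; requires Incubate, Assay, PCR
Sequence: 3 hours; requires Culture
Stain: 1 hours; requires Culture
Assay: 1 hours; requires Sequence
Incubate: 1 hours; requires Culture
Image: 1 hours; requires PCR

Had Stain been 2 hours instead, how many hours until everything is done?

Baseline: Culture→Sequence→Assay→Analyze = 2+3+1+11 = 17 → 17 hours.
Stain has 14 hours of float (longest path through it is 3).
That remains the longest chain; total 17 hours.

17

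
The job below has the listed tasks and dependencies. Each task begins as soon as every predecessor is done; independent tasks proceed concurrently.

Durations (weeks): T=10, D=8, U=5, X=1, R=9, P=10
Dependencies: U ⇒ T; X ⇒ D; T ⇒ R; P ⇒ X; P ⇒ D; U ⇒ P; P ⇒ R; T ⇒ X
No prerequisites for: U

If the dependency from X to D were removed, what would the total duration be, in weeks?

24

Before: longest chain U→P→X→D = 5+10+1+8 = 24, finish 24.
Without X→D, D's earliest start moves from 16 to 15.
After: U→P→R = 5+10+9 = 24 → 24 weeks.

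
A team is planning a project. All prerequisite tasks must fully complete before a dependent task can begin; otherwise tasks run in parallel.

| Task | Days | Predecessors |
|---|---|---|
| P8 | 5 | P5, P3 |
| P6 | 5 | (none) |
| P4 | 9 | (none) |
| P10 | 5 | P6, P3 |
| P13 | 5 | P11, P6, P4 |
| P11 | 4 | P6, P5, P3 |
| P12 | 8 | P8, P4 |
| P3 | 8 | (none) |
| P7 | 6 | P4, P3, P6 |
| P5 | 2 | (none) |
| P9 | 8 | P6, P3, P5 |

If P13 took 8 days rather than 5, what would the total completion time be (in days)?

Actual critical path: P3→P8→P12 = 8+5+8 = 21 ⇒ 21 days.
P13 is off the critical path — its longest chain is 17 days, giving 4 of slack.
The critical path is still P3→P8→P12; finish is now 21 days.

21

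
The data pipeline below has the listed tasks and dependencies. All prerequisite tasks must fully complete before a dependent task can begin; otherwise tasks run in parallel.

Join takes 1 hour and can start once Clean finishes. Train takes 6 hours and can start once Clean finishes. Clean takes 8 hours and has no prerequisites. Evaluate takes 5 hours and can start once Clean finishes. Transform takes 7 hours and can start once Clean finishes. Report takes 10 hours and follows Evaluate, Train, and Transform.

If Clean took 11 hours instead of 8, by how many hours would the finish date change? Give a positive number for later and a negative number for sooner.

As given, the longest chain is Clean→Transform→Report = 8+7+10 = 25, so the finish is 25 hours.
Since Clean is critical, the +3 change carries straight to that chain (now 28 hours).
No other chain overtakes it, so the finish is 28 hours.
Change in finish: 28 − 25 = +3 hours.

3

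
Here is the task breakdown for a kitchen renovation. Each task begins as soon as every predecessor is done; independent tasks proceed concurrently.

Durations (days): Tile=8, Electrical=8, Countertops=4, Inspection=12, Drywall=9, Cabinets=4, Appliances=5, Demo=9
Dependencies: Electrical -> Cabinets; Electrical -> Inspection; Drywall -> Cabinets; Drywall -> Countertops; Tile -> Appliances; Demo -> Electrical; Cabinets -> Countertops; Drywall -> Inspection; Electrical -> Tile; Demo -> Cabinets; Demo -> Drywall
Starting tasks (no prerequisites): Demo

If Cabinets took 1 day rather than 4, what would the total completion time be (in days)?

30

Actual critical path: Demo→Electrical→Tile→Appliances = 9+8+8+5 = 30 ⇒ 30 days.
Cabinets has 4 days of float (longest path through it is 26).
That remains the longest chain; total 30 days.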